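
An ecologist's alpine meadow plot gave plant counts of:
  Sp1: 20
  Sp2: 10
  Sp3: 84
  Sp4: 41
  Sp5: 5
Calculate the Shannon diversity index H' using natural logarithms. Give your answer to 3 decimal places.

Total N = 20+10+84+41+5 = 160, so the proportions are 0.125, 0.0625, 0.525, 0.25625, 0.03125 (working shown to 5 dp, full precision carried).
Each pᵢ ln pᵢ term: 0.125×(-2.07944)=-0.25993, 0.0625×(-2.77259)=-0.17329, 0.525×(-0.64436)=-0.33829, 0.25625×(-1.36160)=-0.34891, 0.03125×(-3.46574)=-0.10830.
Sum = -1.22872, so H' = 1.229.

1.229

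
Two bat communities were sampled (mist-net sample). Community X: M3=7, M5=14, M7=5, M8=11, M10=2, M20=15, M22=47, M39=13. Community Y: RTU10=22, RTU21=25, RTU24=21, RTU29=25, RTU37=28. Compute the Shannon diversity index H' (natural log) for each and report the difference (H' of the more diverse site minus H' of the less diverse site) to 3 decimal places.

0.138

Community X: N=114, proportions 0.0614, 0.12281, 0.04386, 0.09649, 0.01754, 0.13158, 0.41228, 0.11404, giving H' = 1.74233 (working shown to 5 dp, full precision carried).
Community Y: N=121, proportions 0.18182, 0.20661, 0.17355, 0.20661, 0.2314, giving H' = 1.60419.
Difference = |1.74233 − 1.60419| = 0.13814, i.e. 0.138 to 3 decimal places.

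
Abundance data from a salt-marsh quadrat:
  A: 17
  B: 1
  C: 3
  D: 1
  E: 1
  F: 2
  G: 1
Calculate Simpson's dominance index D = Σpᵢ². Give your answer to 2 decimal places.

Total N = 17+1+3+1+1+2+1 = 26, so the proportions are 0.6538, 0.0385, 0.1154, 0.0385, 0.0385, 0.0769, 0.0385 (working shown to 4 dp, full precision carried).
D = 0.6538² + 0.0385² + 0.1154² + 0.0385² + 0.0385² + 0.0769² + 0.0385² = 0.4275 + 0.0015 + 0.0133 + 0.0015 + 0.0015 + 0.0059 + 0.0015 = 0.4527.
To 2 decimal places, D = 0.45.

0.45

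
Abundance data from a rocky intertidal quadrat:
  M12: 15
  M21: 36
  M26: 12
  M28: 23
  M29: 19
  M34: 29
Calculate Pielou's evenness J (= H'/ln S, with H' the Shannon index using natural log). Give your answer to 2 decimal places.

0.96

Total N = 15+36+12+23+19+29 = 134, so the proportions are 0.1119, 0.2687, 0.0896, 0.1716, 0.1418, 0.2164 (working shown to 4 dp, full precision carried).
H' = −Σ pᵢ ln pᵢ = −((-0.2451) + (-0.3531) + (-0.2161) + (-0.3025) + (-0.2770) + (-0.3312)) = 1.7250.
With S = 6 species, ln S = 1.7918, so J = 1.7250/1.7918 = 0.9627, i.e. 0.96 to 2 decimal places.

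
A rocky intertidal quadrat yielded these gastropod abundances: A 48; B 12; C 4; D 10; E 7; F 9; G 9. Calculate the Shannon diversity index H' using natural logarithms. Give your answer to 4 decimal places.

1.5913

Total N = 48+12+4+10+7+9+9 = 99, so the proportions are 0.484848, 0.121212, 0.040404, 0.10101, 0.070707, 0.090909, 0.090909 (working shown to 6 dp, full precision carried).
Each pᵢ ln pᵢ term: 0.484848×(-0.723919)=-0.350991, 0.121212×(-2.110213)=-0.255783, 0.040404×(-3.208825)=-0.129650, 0.10101×(-2.292535)=-0.231569, 0.070707×(-2.649210)=-0.187318, 0.090909×(-2.397895)=-0.217990, 0.090909×(-2.397895)=-0.217990.
Sum = -1.591292, so H' = 1.5913.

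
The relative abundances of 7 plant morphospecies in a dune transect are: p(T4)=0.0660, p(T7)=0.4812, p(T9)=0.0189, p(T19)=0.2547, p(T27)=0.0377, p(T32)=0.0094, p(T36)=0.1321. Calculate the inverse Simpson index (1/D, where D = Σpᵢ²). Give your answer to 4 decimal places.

D = 0.066² + 0.4812² + 0.0189² + 0.2547² + 0.0377² + 0.0094² + 0.1321² = 0.0043560 + 0.2315534 + 0.0003572 + 0.0648721 + 0.0014213 + 0.0000884 + 0.0174504 = 0.3200988 (working shown to 7 dp, full precision carried).
So 1/D = 3.124035, i.e. 3.1240 to 4 decimal places.

3.1240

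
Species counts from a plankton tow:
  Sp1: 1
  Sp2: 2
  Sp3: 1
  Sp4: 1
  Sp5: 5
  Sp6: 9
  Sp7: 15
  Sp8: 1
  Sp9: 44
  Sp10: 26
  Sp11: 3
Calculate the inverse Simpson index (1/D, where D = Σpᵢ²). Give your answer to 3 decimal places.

Total N = 1+2+1+1+5+9+15+1+44+26+3 = 108, so the proportions are 0.0092593, 0.0185185, 0.0092593, 0.0092593, 0.0462963, 0.0833333, 0.1388889, 0.0092593, 0.4074074, 0.2407407, 0.0277778 (working shown to 7 dp, full precision carried).
D = 0.0092593² + 0.0185185² + 0.0092593² + 0.0092593² + 0.0462963² + 0.0833333² + 0.1388889² + 0.0092593² + 0.4074074² + 0.2407407² + 0.0277778² = 0.0000857 + 0.0003429 + 0.0000857 + 0.0000857 + 0.0021433 + 0.0069444 + 0.0192901 + 0.0000857 + 0.1659808 + 0.0579561 + 0.0007716 = 0.2537723.
So 1/D = 3.94054, i.e. 3.941 to 3 decimal places.

3.941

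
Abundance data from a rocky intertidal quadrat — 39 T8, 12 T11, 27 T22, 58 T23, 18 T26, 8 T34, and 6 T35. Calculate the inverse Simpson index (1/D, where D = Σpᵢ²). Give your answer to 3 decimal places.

Total N = 39+12+27+58+18+8+6 = 168, so the proportions are 0.2321429, 0.0714286, 0.1607143, 0.3452381, 0.1071429, 0.047619, 0.0357143 (working shown to 7 dp, full precision carried).
D = 0.2321429² + 0.0714286² + 0.1607143² + 0.3452381² + 0.1071429² + 0.047619² + 0.0357143² = 0.0538903 + 0.0051020 + 0.0258291 + 0.1191893 + 0.0114796 + 0.0022676 + 0.0012755 = 0.2190334.
So 1/D = 4.56551, i.e. 4.566 to 3 decimal places.

4.566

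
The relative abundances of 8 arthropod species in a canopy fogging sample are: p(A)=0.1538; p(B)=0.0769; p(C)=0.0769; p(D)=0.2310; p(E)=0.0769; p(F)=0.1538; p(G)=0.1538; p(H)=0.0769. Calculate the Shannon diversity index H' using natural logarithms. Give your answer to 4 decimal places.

Each pᵢ ln pᵢ term (working shown to 6 dp, full precision carried): 0.1538×(-1.872102)=-0.287929, 0.0769×(-2.565249)=-0.197268, 0.0769×(-2.565249)=-0.197268, 0.231×(-1.465338)=-0.338493, 0.0769×(-2.565249)=-0.197268, 0.1538×(-1.872102)=-0.287929, 0.1538×(-1.872102)=-0.287929, 0.0769×(-2.565249)=-0.197268.
Sum = -1.991352, so H' = 1.9914.

1.9914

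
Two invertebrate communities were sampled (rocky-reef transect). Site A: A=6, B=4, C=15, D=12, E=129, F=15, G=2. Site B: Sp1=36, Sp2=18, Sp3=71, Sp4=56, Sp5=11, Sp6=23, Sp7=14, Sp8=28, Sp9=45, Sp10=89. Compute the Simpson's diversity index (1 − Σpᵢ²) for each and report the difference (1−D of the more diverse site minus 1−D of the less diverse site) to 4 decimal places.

Site A: N=183, proportions 0.032787, 0.021858, 0.081967, 0.065574, 0.704918, 0.081967, 0.010929, giving 1−D = 0.483681 (working shown to 6 dp, full precision carried).
Site B: N=391, proportions 0.092072, 0.046036, 0.181586, 0.143223, 0.028133, 0.058824, 0.035806, 0.071611, 0.11509, 0.227621, giving 1−D = 0.860198.
Difference = |0.483681 − 0.860198| = 0.376517, i.e. 0.3765 to 4 decimal places.

0.3765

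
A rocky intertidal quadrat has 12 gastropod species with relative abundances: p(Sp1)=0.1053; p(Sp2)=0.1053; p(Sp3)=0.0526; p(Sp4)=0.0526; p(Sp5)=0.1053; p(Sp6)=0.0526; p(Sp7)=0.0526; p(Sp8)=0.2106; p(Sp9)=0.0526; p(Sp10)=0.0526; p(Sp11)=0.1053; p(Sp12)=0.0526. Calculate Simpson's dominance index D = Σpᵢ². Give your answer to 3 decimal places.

D = 0.1053² + 0.1053² + 0.0526² + 0.0526² + 0.1053² + 0.0526² + 0.0526² + 0.2106² + 0.0526² + 0.0526² + 0.1053² + 0.0526² = 0.01109 + 0.01109 + 0.00277 + 0.00277 + 0.01109 + 0.00277 + 0.00277 + 0.04435 + 0.00277 + 0.00277 + 0.01109 + 0.00277 = 0.10807 (working shown to 5 dp, full precision carried).
To 3 decimal places, D = 0.108.

0.108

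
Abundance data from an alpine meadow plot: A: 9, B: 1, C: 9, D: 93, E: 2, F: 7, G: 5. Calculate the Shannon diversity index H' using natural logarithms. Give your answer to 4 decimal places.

Total N = 9+1+9+93+2+7+5 = 126, so the proportions are 0.071429, 0.007937, 0.071429, 0.738095, 0.015873, 0.055556, 0.039683 (working shown to 6 dp, full precision carried).
Each pᵢ ln pᵢ term: 0.071429×(-2.639057)=-0.188504, 0.007937×(-4.836282)=-0.038383, 0.071429×(-2.639057)=-0.188504, 0.738095×(-0.303682)=-0.224147, 0.015873×(-4.143135)=-0.065764, 0.055556×(-2.890372)=-0.160576, 0.039683×(-3.226844)=-0.128049.
Sum = -0.993928, so H' = 0.9939.

0.9939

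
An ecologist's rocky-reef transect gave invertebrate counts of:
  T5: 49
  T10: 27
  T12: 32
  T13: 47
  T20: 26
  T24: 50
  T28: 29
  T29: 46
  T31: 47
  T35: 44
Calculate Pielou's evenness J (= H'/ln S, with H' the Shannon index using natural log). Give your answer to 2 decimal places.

0.99

Total N = 49+27+32+47+26+50+29+46+47+44 = 397, so the proportions are 0.1234, 0.068, 0.0806, 0.1184, 0.0655, 0.1259, 0.073, 0.1159, 0.1184, 0.1108 (working shown to 4 dp, full precision carried).
H' = −Σ pᵢ ln pᵢ = −((-0.2582) + (-0.1828) + (-0.2030) + (-0.2526) + (-0.1785) + (-0.2609) + (-0.1911) + (-0.2497) + (-0.2526) + (-0.2438)) = 2.2734.
With S = 10 species, ln S = 2.3026, so J = 2.2734/2.3026 = 0.9873, i.e. 0.99 to 2 decimal places.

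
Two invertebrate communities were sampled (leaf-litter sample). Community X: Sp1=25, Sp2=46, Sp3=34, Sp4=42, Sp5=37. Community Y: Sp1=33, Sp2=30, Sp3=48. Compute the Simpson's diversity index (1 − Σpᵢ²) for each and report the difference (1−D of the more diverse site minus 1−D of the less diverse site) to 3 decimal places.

Community X: N=184, proportions 0.13587, 0.25, 0.18478, 0.22826, 0.20109, giving 1−D = 0.79236 (working shown to 5 dp, full precision carried).
Community Y: N=111, proportions 0.2973, 0.27027, 0.43243, giving 1−D = 0.65157.
Difference = |0.79236 − 0.65157| = 0.14079, i.e. 0.141 to 3 decimal places.

0.141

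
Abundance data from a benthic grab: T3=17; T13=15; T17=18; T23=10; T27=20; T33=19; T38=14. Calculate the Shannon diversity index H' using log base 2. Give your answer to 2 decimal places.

Total N = 17+15+18+10+20+19+14 = 113, so the proportions are 0.1504, 0.1327, 0.1593, 0.0885, 0.177, 0.1681, 0.1239 (working shown to 4 dp, full precision carried).
Each pᵢ log₂ pᵢ term: 0.1504×(-2.7327)=-0.4111, 0.1327×(-2.9133)=-0.3867, 0.1593×(-2.6503)=-0.4222, 0.0885×(-3.4983)=-0.3096, 0.177×(-2.4983)=-0.4422, 0.1681×(-2.5723)=-0.4325, 0.1239×(-3.0128)=-0.3733.
Sum = -2.7775, so H' = 2.78.

2.78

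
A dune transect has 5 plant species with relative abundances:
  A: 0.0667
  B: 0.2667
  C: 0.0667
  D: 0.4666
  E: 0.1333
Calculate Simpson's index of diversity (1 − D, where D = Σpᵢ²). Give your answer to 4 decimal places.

0.6845

D = 0.0667² + 0.2667² + 0.0667² + 0.4666² + 0.1333² = 0.004449 + 0.071129 + 0.004449 + 0.217716 + 0.017769 = 0.315511 (working shown to 6 dp, full precision carried).
So 1 − D = 0.684489, i.e. 0.6845 to 4 decimal places.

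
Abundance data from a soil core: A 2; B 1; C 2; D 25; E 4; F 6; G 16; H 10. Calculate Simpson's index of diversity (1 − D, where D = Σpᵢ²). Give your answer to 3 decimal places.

0.761

Total N = 2+1+2+25+4+6+16+10 = 66, so the proportions are 0.0303, 0.01515, 0.0303, 0.37879, 0.06061, 0.09091, 0.24242, 0.15152 (working shown to 5 dp, full precision carried).
D = 0.0303² + 0.01515² + 0.0303² + 0.37879² + 0.06061² + 0.09091² + 0.24242² + 0.15152² = 0.00092 + 0.00023 + 0.00092 + 0.14348 + 0.00367 + 0.00826 + 0.05877 + 0.02296 = 0.23921.
So 1 − D = 0.76079, i.e. 0.761 to 3 decimal places.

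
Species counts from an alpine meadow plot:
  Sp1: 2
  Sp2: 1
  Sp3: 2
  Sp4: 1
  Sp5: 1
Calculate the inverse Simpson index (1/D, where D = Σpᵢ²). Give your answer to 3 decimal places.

Total N = 2+1+2+1+1 = 7, so the proportions are 0.2857143, 0.1428571, 0.2857143, 0.1428571, 0.1428571 (working shown to 7 dp, full precision carried).
D = 0.2857143² + 0.1428571² + 0.2857143² + 0.1428571² + 0.1428571² = 0.0816327 + 0.0204082 + 0.0816327 + 0.0204082 + 0.0204082 = 0.2244898.
So 1/D = 4.45455, i.e. 4.455 to 3 decimal places.

4.455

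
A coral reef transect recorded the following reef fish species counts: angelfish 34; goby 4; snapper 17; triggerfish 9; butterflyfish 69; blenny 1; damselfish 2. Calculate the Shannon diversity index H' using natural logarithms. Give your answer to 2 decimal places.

Total N = 34+4+17+9+69+1+2 = 136, so the proportions are 0.25, 0.0294, 0.125, 0.0662, 0.5074, 0.0074, 0.0147 (working shown to 4 dp, full precision carried).
Each pᵢ ln pᵢ term: 0.25×(-1.3863)=-0.3466, 0.0294×(-3.5264)=-0.1037, 0.125×(-2.0794)=-0.2599, 0.0662×(-2.7154)=-0.1797, 0.5074×(-0.6785)=-0.3443, 0.0074×(-4.9127)=-0.0361, 0.0147×(-4.2195)=-0.0621.
Sum = -1.3324, so H' = 1.33.

1.33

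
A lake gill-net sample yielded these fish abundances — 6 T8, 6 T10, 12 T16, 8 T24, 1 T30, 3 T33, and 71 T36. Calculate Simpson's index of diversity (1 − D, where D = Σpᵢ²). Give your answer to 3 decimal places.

0.534

Total N = 6+6+12+8+1+3+71 = 107, so the proportions are 0.05607, 0.05607, 0.11215, 0.07477, 0.00935, 0.02804, 0.66355 (working shown to 5 dp, full precision carried).
D = 0.05607² + 0.05607² + 0.11215² + 0.07477² + 0.00935² + 0.02804² + 0.66355² = 0.00314 + 0.00314 + 0.01258 + 0.00559 + 0.00009 + 0.00079 + 0.44030 = 0.46563.
So 1 − D = 0.53437, i.e. 0.534 to 3 decimal places.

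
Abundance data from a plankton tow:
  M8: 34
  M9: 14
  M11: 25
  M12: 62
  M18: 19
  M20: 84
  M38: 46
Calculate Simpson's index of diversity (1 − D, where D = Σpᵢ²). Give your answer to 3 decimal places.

Total N = 34+14+25+62+19+84+46 = 284, so the proportions are 0.11972, 0.0493, 0.08803, 0.21831, 0.0669, 0.29577, 0.16197 (working shown to 5 dp, full precision carried).
D = 0.11972² + 0.0493² + 0.08803² + 0.21831² + 0.0669² + 0.29577² + 0.16197² = 0.01433 + 0.00243 + 0.00775 + 0.04766 + 0.00448 + 0.08748 + 0.02623 = 0.19036.
So 1 − D = 0.80964, i.e. 0.810 to 3 decimal places.

0.810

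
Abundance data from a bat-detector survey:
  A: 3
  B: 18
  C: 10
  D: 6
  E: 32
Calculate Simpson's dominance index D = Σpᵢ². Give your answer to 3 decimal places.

0.314

Total N = 3+18+10+6+32 = 69, so the proportions are 0.04348, 0.26087, 0.14493, 0.08696, 0.46377 (working shown to 5 dp, full precision carried).
D = 0.04348² + 0.26087² + 0.14493² + 0.08696² + 0.46377² = 0.00189 + 0.06805 + 0.02100 + 0.00756 + 0.21508 = 0.31359.
To 3 decimal places, D = 0.314.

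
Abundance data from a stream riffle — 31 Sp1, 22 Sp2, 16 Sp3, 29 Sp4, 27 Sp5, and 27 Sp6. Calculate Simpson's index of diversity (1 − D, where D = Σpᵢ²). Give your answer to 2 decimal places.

Total N = 31+22+16+29+27+27 = 152, so the proportions are 0.2039, 0.1447, 0.1053, 0.1908, 0.1776, 0.1776 (working shown to 4 dp, full precision carried).
D = 0.2039² + 0.1447² + 0.1053² + 0.1908² + 0.1776² + 0.1776² = 0.0416 + 0.0209 + 0.0111 + 0.0364 + 0.0316 + 0.0316 = 0.1731.
So 1 − D = 0.8269, i.e. 0.83 to 2 decimal places.

0.83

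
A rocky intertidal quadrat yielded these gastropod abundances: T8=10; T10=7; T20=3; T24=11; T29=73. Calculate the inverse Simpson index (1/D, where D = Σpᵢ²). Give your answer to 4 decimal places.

1.9287

Total N = 10+7+3+11+73 = 104, so the proportions are 0.0961538, 0.0673077, 0.0288462, 0.1057692, 0.7019231 (working shown to 7 dp, full precision carried).
D = 0.0961538² + 0.0673077² + 0.0288462² + 0.1057692² + 0.7019231² = 0.0092456 + 0.0045303 + 0.0008321 + 0.0111871 + 0.4926960 = 0.5184911.
So 1/D = 1.928673, i.e. 1.9287 to 4 decimal places.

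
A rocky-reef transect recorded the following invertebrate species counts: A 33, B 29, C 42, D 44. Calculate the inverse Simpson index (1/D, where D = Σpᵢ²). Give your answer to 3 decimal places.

3.891

Total N = 33+29+42+44 = 148, so the proportions are 0.222973, 0.1959459, 0.2837838, 0.2972973 (working shown to 7 dp, full precision carried).
D = 0.222973² + 0.1959459² + 0.2837838² + 0.2972973² = 0.0497169 + 0.0383948 + 0.0805332 + 0.0883857 = 0.2570307.
So 1/D = 3.89059, i.e. 3.891 to 3 decimal places.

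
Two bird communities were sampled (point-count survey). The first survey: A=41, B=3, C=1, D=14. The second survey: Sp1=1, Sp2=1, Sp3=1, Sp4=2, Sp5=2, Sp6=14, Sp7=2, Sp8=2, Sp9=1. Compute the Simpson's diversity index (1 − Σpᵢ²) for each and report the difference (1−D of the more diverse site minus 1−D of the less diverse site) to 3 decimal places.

0.223

The first survey: N=59, proportions 0.69492, 0.05085, 0.01695, 0.23729, giving 1−D = 0.45791 (working shown to 5 dp, full precision carried).
The second survey: N=26, proportions 0.03846, 0.03846, 0.03846, 0.07692, 0.07692, 0.53846, 0.07692, 0.07692, 0.03846, giving 1−D = 0.68047.
Difference = |0.45791 − 0.68047| = 0.22256, i.e. 0.223 to 3 decimal places.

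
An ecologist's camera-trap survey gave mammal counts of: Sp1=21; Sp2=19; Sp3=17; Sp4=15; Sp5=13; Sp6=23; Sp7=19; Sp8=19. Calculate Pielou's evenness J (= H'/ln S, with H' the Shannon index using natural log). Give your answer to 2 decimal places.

0.99

Total N = 21+19+17+15+13+23+19+19 = 146, so the proportions are 0.1438, 0.1301, 0.1164, 0.1027, 0.089, 0.1575, 0.1301, 0.1301 (working shown to 4 dp, full precision carried).
H' = −Σ pᵢ ln pᵢ = −((-0.2789) + (-0.2654) + (-0.2504) + (-0.2338) + (-0.2154) + (-0.2911) + (-0.2654) + (-0.2654)) = 2.0657.
With S = 8 species, ln S = 2.0794, so J = 2.0657/2.0794 = 0.9934, i.e. 0.99 to 2 decimal places.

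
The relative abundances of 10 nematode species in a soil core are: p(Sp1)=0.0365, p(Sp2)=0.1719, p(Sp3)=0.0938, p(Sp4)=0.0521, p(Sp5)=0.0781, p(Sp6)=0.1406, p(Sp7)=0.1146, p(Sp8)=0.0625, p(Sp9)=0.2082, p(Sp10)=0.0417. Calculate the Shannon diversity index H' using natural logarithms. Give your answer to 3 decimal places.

2.155

Each pᵢ ln pᵢ term (working shown to 5 dp, full precision carried): 0.0365×(-3.31044)=-0.12083, 0.1719×(-1.76084)=-0.30269, 0.0938×(-2.36659)=-0.22199, 0.0521×(-2.95459)=-0.15393, 0.0781×(-2.54977)=-0.19914, 0.1406×(-1.96184)=-0.27583, 0.1146×(-2.16631)=-0.24826, 0.0625×(-2.77259)=-0.17329, 0.2082×(-1.56926)=-0.32672, 0.0417×(-3.17725)=-0.13249.
Sum = -2.15517, so H' = 2.155.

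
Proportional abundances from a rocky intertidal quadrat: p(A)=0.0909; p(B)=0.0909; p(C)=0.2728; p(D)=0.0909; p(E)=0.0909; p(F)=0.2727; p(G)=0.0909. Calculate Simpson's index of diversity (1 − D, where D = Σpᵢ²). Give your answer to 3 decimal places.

D = 0.0909² + 0.0909² + 0.2728² + 0.0909² + 0.0909² + 0.2727² + 0.0909² = 0.00826 + 0.00826 + 0.07442 + 0.00826 + 0.00826 + 0.07437 + 0.00826 = 0.19010 (working shown to 5 dp, full precision carried).
So 1 − D = 0.80990, i.e. 0.810 to 3 decimal places.

0.810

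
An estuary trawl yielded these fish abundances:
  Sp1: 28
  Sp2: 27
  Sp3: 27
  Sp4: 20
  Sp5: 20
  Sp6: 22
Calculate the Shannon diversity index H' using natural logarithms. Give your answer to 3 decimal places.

1.782

Total N = 28+27+27+20+20+22 = 144, so the proportions are 0.19444, 0.1875, 0.1875, 0.13889, 0.13889, 0.15278 (working shown to 5 dp, full precision carried).
Each pᵢ ln pᵢ term: 0.19444×(-1.63761)=-0.31842, 0.1875×(-1.67398)=-0.31387, 0.1875×(-1.67398)=-0.31387, 0.13889×(-1.97408)=-0.27418, 0.13889×(-1.97408)=-0.27418, 0.15278×(-1.87877)=-0.28703.
Sum = -1.78156, so H' = 1.782.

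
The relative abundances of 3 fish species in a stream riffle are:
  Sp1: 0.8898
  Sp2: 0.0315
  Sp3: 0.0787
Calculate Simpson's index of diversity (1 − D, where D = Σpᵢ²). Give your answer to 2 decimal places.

0.20

D = 0.8898² + 0.0315² + 0.0787² = 0.7917 + 0.0010 + 0.0062 = 0.7989 (working shown to 4 dp, full precision carried).
So 1 − D = 0.2011, i.e. 0.20 to 2 decimal places.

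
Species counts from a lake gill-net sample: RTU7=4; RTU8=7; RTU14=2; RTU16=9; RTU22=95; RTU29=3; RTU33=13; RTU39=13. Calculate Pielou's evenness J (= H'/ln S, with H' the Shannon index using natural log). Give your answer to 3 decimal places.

Total N = 4+7+2+9+95+3+13+13 = 146, so the proportions are 0.0274, 0.04795, 0.0137, 0.06164, 0.65068, 0.02055, 0.08904, 0.08904 (working shown to 5 dp, full precision carried).
H' = −Σ pᵢ ln pᵢ = −((-0.09856) + (-0.14564) + (-0.05877) + (-0.17176) + (-0.27962) + (-0.07983) + (-0.21536) + (-0.21536)) = 1.26490.
With S = 8 species, ln S = 2.07944, so J = 1.26490/2.07944 = 0.60829, i.e. 0.608 to 3 decimal places.

0.608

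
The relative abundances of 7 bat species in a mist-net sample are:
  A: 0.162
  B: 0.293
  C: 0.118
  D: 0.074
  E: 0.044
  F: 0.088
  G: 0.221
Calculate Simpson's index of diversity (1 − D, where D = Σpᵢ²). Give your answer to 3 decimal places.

D = 0.162² + 0.293² + 0.118² + 0.074² + 0.044² + 0.088² + 0.221² = 0.02624 + 0.08585 + 0.01392 + 0.00548 + 0.00194 + 0.00774 + 0.04884 = 0.19001 (working shown to 5 dp, full precision carried).
So 1 − D = 0.80999, i.e. 0.810 to 3 decimal places.

0.810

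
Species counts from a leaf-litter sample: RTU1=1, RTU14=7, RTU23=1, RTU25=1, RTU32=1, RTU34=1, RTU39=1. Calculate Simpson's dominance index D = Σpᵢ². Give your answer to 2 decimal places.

0.33

Total N = 1+7+1+1+1+1+1 = 13, so the proportions are 0.0769, 0.5385, 0.0769, 0.0769, 0.0769, 0.0769, 0.0769 (working shown to 4 dp, full precision carried).
D = 0.0769² + 0.5385² + 0.0769² + 0.0769² + 0.0769² + 0.0769² + 0.0769² = 0.0059 + 0.2899 + 0.0059 + 0.0059 + 0.0059 + 0.0059 + 0.0059 = 0.3254.
To 2 decimal places, D = 0.33.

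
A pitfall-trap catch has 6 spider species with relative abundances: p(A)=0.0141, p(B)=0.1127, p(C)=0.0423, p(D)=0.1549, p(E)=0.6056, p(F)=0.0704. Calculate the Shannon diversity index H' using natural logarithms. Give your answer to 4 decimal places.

1.2193

Each pᵢ ln pᵢ term (working shown to 6 dp, full precision carried): 0.0141×(-4.261580)=-0.060088, 0.1127×(-2.183026)=-0.246027, 0.0423×(-3.162968)=-0.133794, 0.1549×(-1.864976)=-0.288885, 0.6056×(-0.501536)=-0.303730, 0.0704×(-2.653562)=-0.186811.
Sum = -1.219334, so H' = 1.2193.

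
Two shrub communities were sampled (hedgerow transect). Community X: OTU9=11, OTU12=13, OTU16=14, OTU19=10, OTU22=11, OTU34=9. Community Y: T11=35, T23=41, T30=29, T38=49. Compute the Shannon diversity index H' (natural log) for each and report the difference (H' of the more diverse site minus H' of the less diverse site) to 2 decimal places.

Community X: N=68, proportions 0.1618, 0.1912, 0.2059, 0.1471, 0.1618, 0.1324, giving H' = 1.7806 (working shown to 4 dp, full precision carried).
Community Y: N=154, proportions 0.2273, 0.2662, 0.1883, 0.3182, giving H' = 1.3678.
Difference = |1.7806 − 1.3678| = 0.4128, i.e. 0.41 to 2 decimal places.

0.41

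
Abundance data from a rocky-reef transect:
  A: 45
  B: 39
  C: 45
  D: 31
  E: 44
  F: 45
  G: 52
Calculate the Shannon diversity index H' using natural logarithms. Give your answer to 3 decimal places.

1.936

Total N = 45+39+45+31+44+45+52 = 301, so the proportions are 0.1495, 0.12957, 0.1495, 0.10299, 0.14618, 0.1495, 0.17276 (working shown to 5 dp, full precision carried).
Each pᵢ ln pᵢ term: 0.1495×(-1.90045)=-0.28412, 0.12957×(-2.04355)=-0.26478, 0.1495×(-1.90045)=-0.28412, 0.10299×(-2.27312)=-0.23411, 0.14618×(-1.92292)=-0.28109, 0.1495×(-1.90045)=-0.28412, 0.17276×(-1.75587)=-0.30334.
Sum = -1.93568, so H' = 1.936.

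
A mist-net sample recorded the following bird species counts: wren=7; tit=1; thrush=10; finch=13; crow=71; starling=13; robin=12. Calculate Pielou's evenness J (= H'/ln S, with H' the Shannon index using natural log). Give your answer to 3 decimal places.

Total N = 7+1+10+13+71+13+12 = 127, so the proportions are 0.05512, 0.00787, 0.07874, 0.10236, 0.55906, 0.10236, 0.09449 (working shown to 5 dp, full precision carried).
H' = −Σ pᵢ ln pᵢ = −((-0.15975) + (-0.03814) + (-0.20013) + (-0.23331) + (-0.32509) + (-0.23331) + (-0.22292)) = 1.41265.
With S = 7 species, ln S = 1.94591, so J = 1.41265/1.94591 = 0.72596, i.e. 0.726 to 3 decimal places.

0.726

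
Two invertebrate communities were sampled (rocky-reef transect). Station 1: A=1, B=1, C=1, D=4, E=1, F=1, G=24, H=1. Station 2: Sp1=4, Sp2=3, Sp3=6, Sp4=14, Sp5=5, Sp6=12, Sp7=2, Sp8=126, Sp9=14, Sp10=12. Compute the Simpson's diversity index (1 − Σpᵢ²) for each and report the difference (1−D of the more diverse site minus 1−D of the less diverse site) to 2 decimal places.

0.09

Station 1: N=34, proportions 0.0294, 0.0294, 0.0294, 0.1176, 0.0294, 0.0294, 0.7059, 0.0294, giving 1−D = 0.4827 (working shown to 4 dp, full precision carried).
Station 2: N=198, proportions 0.0202, 0.0152, 0.0303, 0.0707, 0.0253, 0.0606, 0.0101, 0.6364, 0.0707, 0.0606, giving 1−D = 0.5754.
Difference = |0.4827 − 0.5754| = 0.0927, i.e. 0.09 to 2 decimal places.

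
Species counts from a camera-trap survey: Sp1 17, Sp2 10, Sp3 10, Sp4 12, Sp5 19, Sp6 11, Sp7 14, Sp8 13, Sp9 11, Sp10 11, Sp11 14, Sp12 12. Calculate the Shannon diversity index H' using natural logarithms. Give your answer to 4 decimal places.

Total N = 17+10+10+12+19+11+14+13+11+11+14+12 = 154, so the proportions are 0.11039, 0.064935, 0.064935, 0.077922, 0.123377, 0.071429, 0.090909, 0.084416, 0.071429, 0.071429, 0.090909, 0.077922 (working shown to 6 dp, full precision carried).
Each pᵢ ln pᵢ term: 0.11039×(-2.203739)=-0.243270, 0.064935×(-2.734368)=-0.177556, 0.064935×(-2.734368)=-0.177556, 0.077922×(-2.552046)=-0.198861, 0.123377×(-2.092514)=-0.258167, 0.071429×(-2.639057)=-0.188504, 0.090909×(-2.397895)=-0.217990, 0.084416×(-2.472003)=-0.208676, 0.071429×(-2.639057)=-0.188504, 0.071429×(-2.639057)=-0.188504, 0.090909×(-2.397895)=-0.217990, 0.077922×(-2.552046)=-0.198861.
Sum = -2.464440, so H' = 2.4644.

2.4644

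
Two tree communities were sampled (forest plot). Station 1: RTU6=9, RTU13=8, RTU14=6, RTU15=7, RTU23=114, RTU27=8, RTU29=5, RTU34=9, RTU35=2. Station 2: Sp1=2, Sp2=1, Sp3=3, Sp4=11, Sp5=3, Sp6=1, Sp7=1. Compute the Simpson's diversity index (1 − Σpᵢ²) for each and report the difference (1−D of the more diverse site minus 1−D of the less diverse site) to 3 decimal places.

0.173

Station 1: N=168, proportions 0.05357, 0.04762, 0.03571, 0.04167, 0.67857, 0.04762, 0.02976, 0.05357, 0.0119, giving 1−D = 0.52523 (working shown to 5 dp, full precision carried).
Station 2: N=22, proportions 0.09091, 0.04545, 0.13636, 0.5, 0.13636, 0.04545, 0.04545, giving 1−D = 0.69835.
Difference = |0.52523 − 0.69835| = 0.17312, i.e. 0.173 to 3 decimal places.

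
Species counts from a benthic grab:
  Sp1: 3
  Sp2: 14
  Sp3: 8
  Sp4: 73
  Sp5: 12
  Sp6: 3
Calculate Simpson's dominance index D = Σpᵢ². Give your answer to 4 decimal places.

0.4504

Total N = 3+14+8+73+12+3 = 113, so the proportions are 0.026549, 0.123894, 0.070796, 0.646018, 0.106195, 0.026549 (working shown to 6 dp, full precision carried).
D = 0.026549² + 0.123894² + 0.070796² + 0.646018² + 0.106195² + 0.026549² = 0.000705 + 0.015350 + 0.005012 + 0.417339 + 0.011277 + 0.000705 = 0.450388.
To 4 decimal places, D = 0.4504.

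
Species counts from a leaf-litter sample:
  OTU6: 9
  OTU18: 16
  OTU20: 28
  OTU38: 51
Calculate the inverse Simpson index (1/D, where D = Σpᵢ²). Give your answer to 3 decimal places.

Total N = 9+16+28+51 = 104, so the proportions are 0.086538, 0.153846, 0.269231, 0.490385 (working shown to 6 dp, full precision carried).
D = 0.086538² + 0.153846² + 0.269231² + 0.490385² = 0.007489 + 0.023669 + 0.072485 + 0.240477 = 0.344120.
So 1/D = 2.90596, i.e. 2.906 to 3 decimal places.

2.906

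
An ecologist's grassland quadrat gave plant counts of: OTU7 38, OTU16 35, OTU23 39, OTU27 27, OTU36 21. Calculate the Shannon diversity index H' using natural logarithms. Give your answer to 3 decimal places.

Total N = 38+35+39+27+21 = 160, so the proportions are 0.2375, 0.21875, 0.24375, 0.16875, 0.13125 (working shown to 5 dp, full precision carried).
Each pᵢ ln pᵢ term: 0.2375×(-1.43759)=-0.34143, 0.21875×(-1.51983)=-0.33246, 0.24375×(-1.41161)=-0.34408, 0.16875×(-1.77934)=-0.30026, 0.13125×(-2.03065)=-0.26652.
Sum = -1.58476, so H' = 1.585.

1.585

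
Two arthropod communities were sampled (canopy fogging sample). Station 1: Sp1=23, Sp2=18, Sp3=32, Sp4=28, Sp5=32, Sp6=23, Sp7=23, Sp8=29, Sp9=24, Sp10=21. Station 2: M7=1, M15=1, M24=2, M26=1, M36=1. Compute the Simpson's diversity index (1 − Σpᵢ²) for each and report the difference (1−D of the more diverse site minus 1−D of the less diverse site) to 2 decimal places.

0.12

Station 1: N=253, proportions 0.0909, 0.0711, 0.1265, 0.1107, 0.1265, 0.0909, 0.0909, 0.1146, 0.0949, 0.083, giving 1−D = 0.8969 (working shown to 4 dp, full precision carried).
Station 2: N=6, proportions 0.1667, 0.1667, 0.3333, 0.1667, 0.1667, giving 1−D = 0.7778.
Difference = |0.8969 − 0.7778| = 0.1191, i.e. 0.12 to 2 decimal places.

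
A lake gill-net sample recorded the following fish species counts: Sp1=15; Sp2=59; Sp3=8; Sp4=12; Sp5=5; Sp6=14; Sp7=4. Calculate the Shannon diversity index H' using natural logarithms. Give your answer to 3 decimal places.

1.530

Total N = 15+59+8+12+5+14+4 = 117, so the proportions are 0.12821, 0.50427, 0.06838, 0.10256, 0.04274, 0.11966, 0.03419 (working shown to 5 dp, full precision carried).
Each pᵢ ln pᵢ term: 0.12821×(-2.05412)=-0.26335, 0.50427×(-0.68464)=-0.34524, 0.06838×(-2.68273)=-0.18343, 0.10256×(-2.27727)=-0.23357, 0.04274×(-3.15274)=-0.13473, 0.11966×(-2.12312)=-0.25405, 0.03419×(-3.37588)=-0.11541.
Sum = -1.52979, so H' = 1.530.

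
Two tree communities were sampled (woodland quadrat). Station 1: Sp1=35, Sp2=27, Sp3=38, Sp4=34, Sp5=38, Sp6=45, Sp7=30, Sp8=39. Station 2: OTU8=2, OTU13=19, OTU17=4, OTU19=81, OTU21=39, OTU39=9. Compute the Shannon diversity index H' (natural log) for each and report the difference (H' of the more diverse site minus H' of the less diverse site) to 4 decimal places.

0.8075

Station 1: N=286, proportions 0.12237762, 0.09440559, 0.13286713, 0.11888112, 0.13286713, 0.15734266, 0.1048951, 0.13636364, giving H' = 2.06860642 (working shown to 8 dp, full precision carried).
Station 2: N=154, proportions 0.01298701, 0.12337662, 0.02597403, 0.52597403, 0.25324675, 0.05844156, giving H' = 1.26110767.
Difference = |2.06860642 − 1.26110767| = 0.80749875, i.e. 0.8075 to 4 decimal places.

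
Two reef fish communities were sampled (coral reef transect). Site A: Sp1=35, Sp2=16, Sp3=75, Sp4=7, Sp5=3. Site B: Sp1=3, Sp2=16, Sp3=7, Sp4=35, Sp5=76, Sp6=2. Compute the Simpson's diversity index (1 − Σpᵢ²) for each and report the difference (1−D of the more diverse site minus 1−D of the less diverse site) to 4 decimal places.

0.0085

Site A: N=136, proportions 0.257353, 0.117647, 0.551471, 0.051471, 0.022059, giving 1−D = 0.612673 (working shown to 6 dp, full precision carried).
Site B: N=139, proportions 0.021583, 0.115108, 0.05036, 0.251799, 0.546763, 0.014388, giving 1−D = 0.621189.
Difference = |0.612673 − 0.621189| = 0.008516, i.e. 0.0085 to 4 decimal places.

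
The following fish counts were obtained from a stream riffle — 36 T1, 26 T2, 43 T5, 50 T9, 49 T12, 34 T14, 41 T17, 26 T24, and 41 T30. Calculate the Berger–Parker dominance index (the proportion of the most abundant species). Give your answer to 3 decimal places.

Total N = 36+26+43+50+49+34+41+26+41 = 346, so the proportions are 0.10405, 0.07514, 0.12428, 0.14451, 0.14162, 0.09827, 0.1185, 0.07514, 0.1185 (working shown to 5 dp, full precision carried).
The largest proportion is 0.14451, i.e. d = 0.145 to 3 decimal places.

0.145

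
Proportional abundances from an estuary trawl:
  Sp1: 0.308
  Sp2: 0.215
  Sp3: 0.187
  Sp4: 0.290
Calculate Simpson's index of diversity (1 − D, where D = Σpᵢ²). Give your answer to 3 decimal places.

0.740

D = 0.308² + 0.215² + 0.187² + 0.29² = 0.09486 + 0.04622 + 0.03497 + 0.08410 = 0.26016 (working shown to 5 dp, full precision carried).
So 1 − D = 0.73984, i.e. 0.740 to 3 decimal places.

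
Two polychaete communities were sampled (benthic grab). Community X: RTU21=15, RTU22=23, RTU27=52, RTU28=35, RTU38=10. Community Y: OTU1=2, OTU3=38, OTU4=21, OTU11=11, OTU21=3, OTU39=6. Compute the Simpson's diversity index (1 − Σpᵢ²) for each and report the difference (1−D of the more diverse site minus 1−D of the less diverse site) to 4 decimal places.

0.0508

Community X: N=135, proportions 0.1111111, 0.1703704, 0.3851852, 0.2592593, 0.0740741, giving 1−D = 0.7375583 (working shown to 7 dp, full precision carried).
Community Y: N=81, proportions 0.0246914, 0.4691358, 0.2592593, 0.1358025, 0.037037, 0.0740741, giving 1−D = 0.6867856.
Difference = |0.7375583 − 0.6867856| = 0.0507727, i.e. 0.0508 to 4 decimal places.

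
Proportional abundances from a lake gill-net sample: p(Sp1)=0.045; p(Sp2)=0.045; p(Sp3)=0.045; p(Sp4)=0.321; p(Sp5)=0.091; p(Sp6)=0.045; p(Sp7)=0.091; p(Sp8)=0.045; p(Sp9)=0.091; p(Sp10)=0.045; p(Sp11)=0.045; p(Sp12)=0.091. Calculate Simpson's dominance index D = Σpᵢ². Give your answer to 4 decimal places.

0.1503

D = 0.045² + 0.045² + 0.045² + 0.321² + 0.091² + 0.045² + 0.091² + 0.045² + 0.091² + 0.045² + 0.045² + 0.091² = 0.002025 + 0.002025 + 0.002025 + 0.103041 + 0.008281 + 0.002025 + 0.008281 + 0.002025 + 0.008281 + 0.002025 + 0.002025 + 0.008281 = 0.150340 (working shown to 6 dp, full precision carried).
To 4 decimal places, D = 0.1503.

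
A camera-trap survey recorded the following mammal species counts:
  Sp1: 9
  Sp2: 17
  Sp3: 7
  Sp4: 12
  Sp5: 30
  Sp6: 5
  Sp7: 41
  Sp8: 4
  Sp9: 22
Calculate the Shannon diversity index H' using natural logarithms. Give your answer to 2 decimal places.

Total N = 9+17+7+12+30+5+41+4+22 = 147, so the proportions are 0.0612, 0.1156, 0.0476, 0.0816, 0.2041, 0.034, 0.2789, 0.0272, 0.1497 (working shown to 4 dp, full precision carried).
Each pᵢ ln pᵢ term: 0.0612×(-2.7932)=-0.1710, 0.1156×(-2.1572)=-0.2495, 0.0476×(-3.0445)=-0.1450, 0.0816×(-2.5055)=-0.2045, 0.2041×(-1.5892)=-0.3243, 0.034×(-3.3810)=-0.1150, 0.2789×(-1.2769)=-0.3561, 0.0272×(-3.6041)=-0.0981, 0.1497×(-1.8994)=-0.2843.
Sum = -1.9478, so H' = 1.95.

1.95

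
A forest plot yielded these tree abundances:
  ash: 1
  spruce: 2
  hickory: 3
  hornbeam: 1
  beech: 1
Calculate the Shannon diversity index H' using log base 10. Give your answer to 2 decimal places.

Total N = 1+2+3+1+1 = 8, so the proportions are 0.125, 0.25, 0.375, 0.125, 0.125 (working shown to 4 dp, full precision carried).
Each pᵢ log₁₀ pᵢ term: 0.125×(-0.9031)=-0.1129, 0.25×(-0.6021)=-0.1505, 0.375×(-0.4260)=-0.1597, 0.125×(-0.9031)=-0.1129, 0.125×(-0.9031)=-0.1129.
Sum = -0.6489, so H' = 0.65.

0.65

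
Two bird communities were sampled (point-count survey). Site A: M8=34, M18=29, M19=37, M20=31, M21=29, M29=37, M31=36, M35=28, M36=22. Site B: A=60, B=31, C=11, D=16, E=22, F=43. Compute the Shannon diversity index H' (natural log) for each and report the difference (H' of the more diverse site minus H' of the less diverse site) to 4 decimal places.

0.5420

Site A: N=283, proportions 0.1201413428, 0.1024734982, 0.1307420495, 0.109540636, 0.1024734982, 0.1307420495, 0.1272084806, 0.0989399293, 0.0777385159, giving H' = 2.1854741524 (working shown to 10 dp, full precision carried).
Site B: N=183, proportions 0.3278688525, 0.1693989071, 0.0601092896, 0.087431694, 0.1202185792, 0.2349726776, giving H' = 1.6434365158.
Difference = |2.1854741524 − 1.6434365158| = 0.5420376366, i.e. 0.5420 to 4 decimal places.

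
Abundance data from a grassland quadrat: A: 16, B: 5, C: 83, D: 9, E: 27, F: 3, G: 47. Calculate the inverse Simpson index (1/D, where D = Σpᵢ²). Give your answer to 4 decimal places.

Total N = 16+5+83+9+27+3+47 = 190, so the proportions are 0.08421053, 0.02631579, 0.43684211, 0.04736842, 0.14210526, 0.01578947, 0.24736842 (working shown to 8 dp, full precision carried).
D = 0.08421053² + 0.02631579² + 0.43684211² + 0.04736842² + 0.14210526² + 0.01578947² + 0.24736842² = 0.00709141 + 0.00069252 + 0.19083102 + 0.00224377 + 0.02019391 + 0.00024931 + 0.06119114 = 0.28249307.
So 1/D = 3.539910, i.e. 3.5399 to 4 decimal places.

3.5399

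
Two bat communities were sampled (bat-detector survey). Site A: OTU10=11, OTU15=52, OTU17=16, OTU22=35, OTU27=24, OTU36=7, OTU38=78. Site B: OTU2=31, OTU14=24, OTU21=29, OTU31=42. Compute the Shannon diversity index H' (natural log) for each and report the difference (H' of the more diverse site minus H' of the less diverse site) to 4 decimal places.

0.3184

Site A: N=223, proportions 0.049327, 0.233184, 0.071749, 0.156951, 0.107623, 0.03139, 0.349776, giving H' = 1.683593 (working shown to 6 dp, full precision carried).
Site B: N=126, proportions 0.246032, 0.190476, 0.230159, 0.333333, giving H' = 1.365166.
Difference = |1.683593 − 1.365166| = 0.318427, i.e. 0.3184 to 4 decimal places.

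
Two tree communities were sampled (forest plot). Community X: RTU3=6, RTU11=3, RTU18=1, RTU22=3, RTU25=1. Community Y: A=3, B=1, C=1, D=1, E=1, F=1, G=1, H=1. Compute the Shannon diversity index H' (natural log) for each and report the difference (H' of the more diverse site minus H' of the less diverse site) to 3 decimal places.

Community X: N=14, proportions 0.42857, 0.21429, 0.07143, 0.21429, 0.07143, giving H' = 1.40033 (working shown to 5 dp, full precision carried).
Community Y: N=10, proportions 0.3, 0.1, 0.1, 0.1, 0.1, 0.1, 0.1, 0.1, giving H' = 1.97300.
Difference = |1.40033 − 1.97300| = 0.57267, i.e. 0.573 to 3 decimal places.

0.573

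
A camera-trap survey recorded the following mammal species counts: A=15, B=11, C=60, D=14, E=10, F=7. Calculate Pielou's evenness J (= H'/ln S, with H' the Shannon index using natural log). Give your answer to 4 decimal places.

Total N = 15+11+60+14+10+7 = 117, so the proportions are 0.128205, 0.094017, 0.512821, 0.119658, 0.08547, 0.059829 (working shown to 6 dp, full precision carried).
H' = −Σ pᵢ ln pᵢ = −((-0.263349) + (-0.222283) + (-0.342477) + (-0.254048) + (-0.210221) + (-0.168494)) = 1.460872.
With S = 6 species, ln S = 1.791759, so J = 1.460872/1.791759 = 0.815328, i.e. 0.8153 to 4 decimal places.

0.8153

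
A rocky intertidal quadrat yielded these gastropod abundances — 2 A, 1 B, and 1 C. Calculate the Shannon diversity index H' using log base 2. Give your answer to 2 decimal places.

Total N = 2+1+1 = 4, so the proportions are 0.5, 0.25, 0.25 (working shown to 4 dp, full precision carried).
Each pᵢ log₂ pᵢ term: 0.5×(-1.0000)=-0.5000, 0.25×(-2.0000)=-0.5000, 0.25×(-2.0000)=-0.5000.
Sum = -1.5000, so H' = 1.50.

1.50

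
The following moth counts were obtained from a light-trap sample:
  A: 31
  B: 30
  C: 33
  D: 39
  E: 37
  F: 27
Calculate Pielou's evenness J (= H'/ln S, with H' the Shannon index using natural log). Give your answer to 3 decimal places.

Total N = 31+30+33+39+37+27 = 197, so the proportions are 0.15736, 0.15228, 0.16751, 0.19797, 0.18782, 0.13706 (working shown to 5 dp, full precision carried).
H' = −Σ pᵢ ln pᵢ = −((-0.29099) + (-0.28660) + (-0.29929) + (-0.32064) + (-0.31408) + (-0.27238)) = 1.78399.
With S = 6 species, ln S = 1.79176, so J = 1.78399/1.79176 = 0.99566, i.e. 0.996 to 3 decimal places.

0.996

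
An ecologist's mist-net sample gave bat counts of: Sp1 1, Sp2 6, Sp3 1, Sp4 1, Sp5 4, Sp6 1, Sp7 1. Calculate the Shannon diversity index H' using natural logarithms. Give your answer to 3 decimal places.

1.622

Total N = 1+6+1+1+4+1+1 = 15, so the proportions are 0.06667, 0.4, 0.06667, 0.06667, 0.26667, 0.06667, 0.06667 (working shown to 5 dp, full precision carried).
Each pᵢ ln pᵢ term: 0.06667×(-2.70805)=-0.18054, 0.4×(-0.91629)=-0.36652, 0.06667×(-2.70805)=-0.18054, 0.06667×(-2.70805)=-0.18054, 0.26667×(-1.32176)=-0.35247, 0.06667×(-2.70805)=-0.18054, 0.06667×(-2.70805)=-0.18054.
Sum = -1.62167, so H' = 1.622.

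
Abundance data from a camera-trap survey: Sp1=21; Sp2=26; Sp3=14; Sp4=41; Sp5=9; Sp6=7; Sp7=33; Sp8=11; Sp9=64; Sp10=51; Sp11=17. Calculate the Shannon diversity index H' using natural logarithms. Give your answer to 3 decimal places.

Total N = 21+26+14+41+9+7+33+11+64+51+17 = 294, so the proportions are 0.07143, 0.08844, 0.04762, 0.13946, 0.03061, 0.02381, 0.11224, 0.03741, 0.21769, 0.17347, 0.05782 (working shown to 5 dp, full precision carried).
Each pᵢ ln pᵢ term: 0.07143×(-2.63906)=-0.18850, 0.08844×(-2.42548)=-0.21450, 0.04762×(-3.04452)=-0.14498, 0.13946×(-1.97001)=-0.27473, 0.03061×(-3.48636)=-0.10673, 0.02381×(-3.73767)=-0.08899, 0.11224×(-2.18707)=-0.24549, 0.03741×(-3.28568)=-0.12293, 0.21769×(-1.52470)=-0.33191, 0.17347×(-1.75175)=-0.30388, 0.05782×(-2.85037)=-0.16482.
Sum = -2.18745, so H' = 2.187.

2.187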